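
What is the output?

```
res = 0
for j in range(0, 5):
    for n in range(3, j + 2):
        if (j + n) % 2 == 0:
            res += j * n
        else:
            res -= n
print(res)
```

j=2,n=3: odd sum, res = 0-3 = -3
j=3,n=3: even sum, res = (-3)+9 = 6
j=3,n=4: odd sum, res = 6-4 = 2
j=4,n=3: odd sum, res = 2-3 = -1
j=4,n=4: even sum, res = (-1)+16 = 15
j=4,n=5: odd sum, res = 15-5 = 10

10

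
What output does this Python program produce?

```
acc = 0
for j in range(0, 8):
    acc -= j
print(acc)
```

j=0: acc = 0-0 = 0
j=1: acc = 0-1 = -1
j=2: acc = (-1)-2 = -3
j=3: acc = (-3)-3 = -6
j=4: acc = (-6)-4 = -10
j=5: acc = (-10)-5 = -15
j=6: acc = (-15)-6 = -21
j=7: acc = (-21)-7 = -28

-28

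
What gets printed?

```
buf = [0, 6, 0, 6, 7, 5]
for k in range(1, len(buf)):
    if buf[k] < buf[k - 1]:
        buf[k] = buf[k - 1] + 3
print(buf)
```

[0, 6, 9, 12, 15, 18]

k=1: 6>=0, unchanged → [0, 6, 0, 6, 7, 5]
k=2: 0<6, buf[2] = 6+3 = 9 → [0, 6, 9, 6, 7, 5]
k=3: 6<9, buf[3] = 9+3 = 12 → [0, 6, 9, 12, 7, 5]
k=4: 7<12, buf[4] = 12+3 = 15 → [0, 6, 9, 12, 15, 5]
k=5: 5<15, buf[5] = 15+3 = 18 → [0, 6, 9, 12, 15, 18]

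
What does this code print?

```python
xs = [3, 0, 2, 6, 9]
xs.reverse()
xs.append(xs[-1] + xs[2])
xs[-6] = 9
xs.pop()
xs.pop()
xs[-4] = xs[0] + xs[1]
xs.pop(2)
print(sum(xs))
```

21

reverse → [9, 6, 2, 0, 3]
append xs[-1]+xs[2] = 3+2 = 5 → [9, 6, 2, 0, 3, 5]
xs[-6] = 9 → [9, 6, 2, 0, 3, 5]
pop() removes 5 → [9, 6, 2, 0, 3]
pop() removes 3 → [9, 6, 2, 0]
xs[-4] = xs[0]+xs[1] = 9+6 = 15 → [15, 6, 2, 0]
pop(2) removes 2 → [15, 6, 0]
sum = 21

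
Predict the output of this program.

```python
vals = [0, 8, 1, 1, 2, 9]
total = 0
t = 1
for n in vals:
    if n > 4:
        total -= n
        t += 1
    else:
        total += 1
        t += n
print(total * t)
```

n=0: not >4, total = 0+1 = 1; t=1
n=8: >4, total = 1-8 = -7; t=2
n=1: not >4, total = (-7)+1 = -6; t=3
n=1: not >4, total = (-6)+1 = -5; t=4
n=2: not >4, total = (-5)+1 = -4; t=6
n=9: >4, total = (-4)-9 = -13; t=7
total*t = (-13)*7 = -91

-91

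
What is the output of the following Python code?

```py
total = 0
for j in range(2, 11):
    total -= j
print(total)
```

-54

j=2: total = 0-2 = -2
j=3: total = (-2)-3 = -5
j=4: total = (-5)-4 = -9
j=5: total = (-9)-5 = -14
j=6: total = (-14)-6 = -20
j=7: total = (-20)-7 = -27
j=8: total = (-27)-8 = -35
j=9: total = (-35)-9 = -44
j=10: total = (-44)-10 = -54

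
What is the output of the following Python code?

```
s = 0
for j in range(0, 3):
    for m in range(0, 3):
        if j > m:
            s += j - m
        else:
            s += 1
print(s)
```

10

j=0,m=0: not 0>0, s = 0+1 = 1
j=0,m=1: not 0>1, s = 1+1 = 2
j=0,m=2: not 0>2, s = 2+1 = 3
j=1,m=0: 1>0, s = 3+1 = 4
j=1,m=1: not 1>1, s = 4+1 = 5
j=1,m=2: not 1>2, s = 5+1 = 6
j=2,m=0: 2>0, s = 6+2 = 8
j=2,m=1: 2>1, s = 8+1 = 9
j=2,m=2: not 2>2, s = 9+1 = 10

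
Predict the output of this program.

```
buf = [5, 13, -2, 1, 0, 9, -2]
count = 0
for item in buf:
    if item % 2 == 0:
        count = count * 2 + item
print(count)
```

-10

item=5: not even
item=13: not even
item=-2: even, count = 0*2+(-2) = -2
item=1: not even
item=0: even, count = (-2)*2+0 = -4
item=9: not even
item=-2: even, count = (-4)*2+(-2) = -10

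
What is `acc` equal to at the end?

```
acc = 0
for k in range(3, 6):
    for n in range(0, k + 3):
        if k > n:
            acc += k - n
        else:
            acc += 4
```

67

k=3,n=0: 3>0, acc = 0+3 = 3
k=3,n=1: 3>1, acc = 3+2 = 5
k=3,n=2: 3>2, acc = 5+1 = 6
k=3,n=3: not 3>3, acc = 6+4 = 10
k=3,n=4: not 3>4, acc = 10+4 = 14
k=3,n=5: not 3>5, acc = 14+4 = 18
k=4,n=0: 4>0, acc = 18+4 = 22
k=4,n=1: 4>1, acc = 22+3 = 25
k=4,n=2: 4>2, acc = 25+2 = 27
k=4,n=3: 4>3, acc = 27+1 = 28
k=4,n=4: not 4>4, acc = 28+4 = 32
k=4,n=5: not 4>5, acc = 32+4 = 36
k=4,n=6: not 4>6, acc = 36+4 = 40
k=5,n=0: 5>0, acc = 40+5 = 45
k=5,n=1: 5>1, acc = 45+4 = 49
k=5,n=2: 5>2, acc = 49+3 = 52
k=5,n=3: 5>3, acc = 52+2 = 54
k=5,n=4: 5>4, acc = 54+1 = 55
k=5,n=5: not 5>5, acc = 55+4 = 59
k=5,n=6: not 5>6, acc = 59+4 = 63
k=5,n=7: not 5>7, acc = 63+4 = 67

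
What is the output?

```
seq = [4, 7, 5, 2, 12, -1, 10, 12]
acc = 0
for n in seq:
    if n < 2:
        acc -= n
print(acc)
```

n=4: not <2
n=7: not <2
n=5: not <2
n=2: not <2
n=12: not <2
n=-1: <2, acc = 0-(-1) = 1
n=10: not <2
n=12: not <2

1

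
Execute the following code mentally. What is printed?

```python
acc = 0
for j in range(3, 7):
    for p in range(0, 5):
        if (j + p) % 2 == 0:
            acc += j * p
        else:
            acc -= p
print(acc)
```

72

j=3,p=0: odd sum, acc = 0-0 = 0
j=3,p=1: even sum, acc = 0+3 = 3
j=3,p=2: odd sum, acc = 3-2 = 1
j=3,p=3: even sum, acc = 1+9 = 10
j=3,p=4: odd sum, acc = 10-4 = 6
j=4,p=0: even sum, acc = 6+0 = 6
j=4,p=1: odd sum, acc = 6-1 = 5
j=4,p=2: even sum, acc = 5+8 = 13
j=4,p=3: odd sum, acc = 13-3 = 10
j=4,p=4: even sum, acc = 10+16 = 26
j=5,p=0: odd sum, acc = 26-0 = 26
j=5,p=1: even sum, acc = 26+5 = 31
j=5,p=2: odd sum, acc = 31-2 = 29
j=5,p=3: even sum, acc = 29+15 = 44
j=5,p=4: odd sum, acc = 44-4 = 40
j=6,p=0: even sum, acc = 40+0 = 40
j=6,p=1: odd sum, acc = 40-1 = 39
j=6,p=2: even sum, acc = 39+12 = 51
j=6,p=3: odd sum, acc = 51-3 = 48
j=6,p=4: even sum, acc = 48+24 = 72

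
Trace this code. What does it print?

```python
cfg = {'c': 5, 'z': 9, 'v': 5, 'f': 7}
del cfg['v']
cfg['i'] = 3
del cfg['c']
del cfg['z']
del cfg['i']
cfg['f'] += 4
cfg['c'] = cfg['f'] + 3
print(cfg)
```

{'f': 11, 'c': 14}

del 'v' → {'c': 5, 'z': 9, 'f': 7}
cfg['i'] = 3 → {'c': 5, 'z': 9, 'f': 7, 'i': 3}
del 'c' → {'z': 9, 'f': 7, 'i': 3}
del 'z' → {'f': 7, 'i': 3}
del 'i' → {'f': 7}
cfg['f'] = 7+4 = 11 → {'f': 11}
cfg['c'] = cfg['f']+3 = 14 → {'f': 11, 'c': 14}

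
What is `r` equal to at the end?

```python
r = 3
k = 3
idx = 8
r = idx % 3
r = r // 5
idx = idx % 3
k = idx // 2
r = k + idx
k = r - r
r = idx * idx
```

4

r = 8%3 = 2
r = 2//5 = 0
idx = 8%3 = 2
k = 2//2 = 1
r = 1+2 = 3
k = 3-3 = 0
r = 2*2 = 4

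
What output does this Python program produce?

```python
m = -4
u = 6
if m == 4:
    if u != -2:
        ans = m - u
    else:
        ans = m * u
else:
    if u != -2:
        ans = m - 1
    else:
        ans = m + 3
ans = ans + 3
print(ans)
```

-2

m=-4, u=6
m == 4 is False; u != -2 is True
→ ans = m - 1 = -5
ans = (-5)+3 = -2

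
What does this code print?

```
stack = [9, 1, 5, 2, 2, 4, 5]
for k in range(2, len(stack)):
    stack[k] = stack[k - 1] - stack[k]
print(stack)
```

[9, 1, -4, -6, -8, -12, -17]

k=2: stack[2] = 1-5 = -4 → [9, 1, -4, 2, 2, 4, 5]
k=3: stack[3] = (-4)-2 = -6 → [9, 1, -4, -6, 2, 4, 5]
k=4: stack[4] = (-6)-2 = -8 → [9, 1, -4, -6, -8, 4, 5]
k=5: stack[5] = (-8)-4 = -12 → [9, 1, -4, -6, -8, -12, 5]
k=6: stack[6] = (-12)-5 = -17 → [9, 1, -4, -6, -8, -12, -17]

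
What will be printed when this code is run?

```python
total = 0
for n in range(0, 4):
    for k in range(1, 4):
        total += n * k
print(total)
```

n=0,k=1: total = 0+0 = 0
n=0,k=2: total = 0+0 = 0
n=0,k=3: total = 0+0 = 0
n=1,k=1: total = 0+1 = 1
n=1,k=2: total = 1+2 = 3
n=1,k=3: total = 3+3 = 6
n=2,k=1: total = 6+2 = 8
n=2,k=2: total = 8+4 = 12
n=2,k=3: total = 12+6 = 18
n=3,k=1: total = 18+3 = 21
n=3,k=2: total = 21+6 = 27
n=3,k=3: total = 27+9 = 36

36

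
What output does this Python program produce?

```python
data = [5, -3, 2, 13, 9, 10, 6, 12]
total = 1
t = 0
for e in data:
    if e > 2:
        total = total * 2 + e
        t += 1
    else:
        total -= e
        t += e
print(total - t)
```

595

e=5: >2, total = 1*2+5 = 7; t=1
e=-3: not >2, total = 7-(-3) = 10; t=-2
e=2: not >2, total = 10-2 = 8; t=0
e=13: >2, total = 8*2+13 = 29; t=1
e=9: >2, total = 29*2+9 = 67; t=2
e=10: >2, total = 67*2+10 = 144; t=3
e=6: >2, total = 144*2+6 = 294; t=4
e=12: >2, total = 294*2+12 = 600; t=5
total-t = 600-5 = 595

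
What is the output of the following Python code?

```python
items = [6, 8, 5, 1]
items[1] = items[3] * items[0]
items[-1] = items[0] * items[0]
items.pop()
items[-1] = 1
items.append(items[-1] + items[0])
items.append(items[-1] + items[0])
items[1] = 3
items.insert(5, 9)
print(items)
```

[6, 3, 1, 7, 13, 9]

items[1] = items[3]*items[0] = 1*6 = 6 → [6, 6, 5, 1]
items[-1] = items[0]*items[0] = 6*6 = 36 → [6, 6, 5, 36]
pop() removes 36 → [6, 6, 5]
items[-1] = 1 → [6, 6, 1]
append items[-1]+items[0] = 1+6 = 7 → [6, 6, 1, 7]
append items[-1]+items[0] = 7+6 = 13 → [6, 6, 1, 7, 13]
items[1] = 3 → [6, 3, 1, 7, 13]
insert 9 at 5 → [6, 3, 1, 7, 13, 9]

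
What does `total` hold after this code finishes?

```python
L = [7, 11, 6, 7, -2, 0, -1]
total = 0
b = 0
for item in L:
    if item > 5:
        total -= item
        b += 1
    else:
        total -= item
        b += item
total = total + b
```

-27

item=7: >5, total = 0-7 = -7; b=1
item=11: >5, total = (-7)-11 = -18; b=2
item=6: >5, total = (-18)-6 = -24; b=3
item=7: >5, total = (-24)-7 = -31; b=4
item=-2: not >5, total = (-31)-(-2) = -29; b=2
item=0: not >5, total = (-29)-0 = -29; b=2
item=-1: not >5, total = (-29)-(-1) = -28; b=1
total+b = (-28)+1 = -27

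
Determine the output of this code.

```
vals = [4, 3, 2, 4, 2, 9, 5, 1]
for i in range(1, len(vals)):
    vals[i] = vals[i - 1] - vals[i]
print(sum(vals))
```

i=1: vals[1] = 4-3 = 1 → [4, 1, 2, 4, 2, 9, 5, 1]
i=2: vals[2] = 1-2 = -1 → [4, 1, -1, 4, 2, 9, 5, 1]
i=3: vals[3] = (-1)-4 = -5 → [4, 1, -1, -5, 2, 9, 5, 1]
i=4: vals[4] = (-5)-2 = -7 → [4, 1, -1, -5, -7, 9, 5, 1]
i=5: vals[5] = (-7)-9 = -16 → [4, 1, -1, -5, -7, -16, 5, 1]
i=6: vals[6] = (-16)-5 = -21 → [4, 1, -1, -5, -7, -16, -21, 1]
i=7: vals[7] = (-21)-1 = -22 → [4, 1, -1, -5, -7, -16, -21, -22]
sum = -67

-67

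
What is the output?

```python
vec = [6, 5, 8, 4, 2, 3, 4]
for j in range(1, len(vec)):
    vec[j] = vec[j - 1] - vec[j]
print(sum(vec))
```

j=1: vec[1] = 6-5 = 1 → [6, 1, 8, 4, 2, 3, 4]
j=2: vec[2] = 1-8 = -7 → [6, 1, -7, 4, 2, 3, 4]
j=3: vec[3] = (-7)-4 = -11 → [6, 1, -7, -11, 2, 3, 4]
j=4: vec[4] = (-11)-2 = -13 → [6, 1, -7, -11, -13, 3, 4]
j=5: vec[5] = (-13)-3 = -16 → [6, 1, -7, -11, -13, -16, 4]
j=6: vec[6] = (-16)-4 = -20 → [6, 1, -7, -11, -13, -16, -20]
sum = -60

-60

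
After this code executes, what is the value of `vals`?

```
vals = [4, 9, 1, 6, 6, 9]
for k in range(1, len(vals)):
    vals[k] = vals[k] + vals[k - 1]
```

k=1: vals[1] = 9+4 = 13 → [4, 13, 1, 6, 6, 9]
k=2: vals[2] = 1+13 = 14 → [4, 13, 14, 6, 6, 9]
k=3: vals[3] = 6+14 = 20 → [4, 13, 14, 20, 6, 9]
k=4: vals[4] = 6+20 = 26 → [4, 13, 14, 20, 26, 9]
k=5: vals[5] = 9+26 = 35 → [4, 13, 14, 20, 26, 35]

[4, 13, 14, 20, 26, 35]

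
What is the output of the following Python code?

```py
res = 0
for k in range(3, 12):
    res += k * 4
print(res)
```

k=3: res = 0+3*4 = 12
k=4: res = 12+4*4 = 28
k=5: res = 28+5*4 = 48
k=6: res = 48+6*4 = 72
k=7: res = 72+7*4 = 100
k=8: res = 100+8*4 = 132
k=9: res = 132+9*4 = 168
k=10: res = 168+10*4 = 208
k=11: res = 208+11*4 = 252

252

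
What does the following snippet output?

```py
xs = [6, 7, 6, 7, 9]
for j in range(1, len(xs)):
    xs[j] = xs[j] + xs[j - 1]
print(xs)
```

j=1: xs[1] = 7+6 = 13 → [6, 13, 6, 7, 9]
j=2: xs[2] = 6+13 = 19 → [6, 13, 19, 7, 9]
j=3: xs[3] = 7+19 = 26 → [6, 13, 19, 26, 9]
j=4: xs[4] = 9+26 = 35 → [6, 13, 19, 26, 35]

[6, 13, 19, 26, 35]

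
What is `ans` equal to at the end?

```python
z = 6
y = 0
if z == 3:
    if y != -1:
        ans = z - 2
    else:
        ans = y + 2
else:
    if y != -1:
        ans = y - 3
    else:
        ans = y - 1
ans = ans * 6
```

-18

z=6, y=0
z == 3 is False; y != -1 is True
→ ans = y - 3 = -3
ans = (-3)*6 = -18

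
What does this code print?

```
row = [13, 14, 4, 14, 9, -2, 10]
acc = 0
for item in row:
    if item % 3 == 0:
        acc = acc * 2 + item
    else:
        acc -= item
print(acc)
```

item=13: not %3==0, acc = 0-13 = -13
item=14: not %3==0, acc = (-13)-14 = -27
item=4: not %3==0, acc = (-27)-4 = -31
item=14: not %3==0, acc = (-31)-14 = -45
item=9: %3==0, acc = (-45)*2+9 = -81
item=-2: not %3==0, acc = (-81)-(-2) = -79
item=10: not %3==0, acc = (-79)-10 = -89

-89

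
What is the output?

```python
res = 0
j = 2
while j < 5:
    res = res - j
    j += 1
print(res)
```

-9

j=2: res = 0-2 = -2
j=3: res = (-2)-3 = -5
j=4: res = (-5)-4 = -9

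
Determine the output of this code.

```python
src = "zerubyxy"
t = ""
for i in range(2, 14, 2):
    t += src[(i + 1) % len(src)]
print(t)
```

i=2: add src[3]='u' → 'u'
i=4: add src[5]='y' → 'uy'
i=6: add src[7]='y' → 'uyy'
i=8: add src[1]='e' → 'uyye'
i=10: add src[3]='u' → 'uyyeu'
i=12: add src[5]='y' → 'uyyeuy'

uyyeuy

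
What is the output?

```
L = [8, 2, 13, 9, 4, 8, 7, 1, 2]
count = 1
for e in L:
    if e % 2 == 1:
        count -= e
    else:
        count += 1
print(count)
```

-24

e=8: not odd, count = 1+1 = 2
e=2: not odd, count = 2+1 = 3
e=13: odd, count = 3-13 = -10
e=9: odd, count = (-10)-9 = -19
e=4: not odd, count = (-19)+1 = -18
e=8: not odd, count = (-18)+1 = -17
e=7: odd, count = (-17)-7 = -24
e=1: odd, count = (-24)-1 = -25
e=2: not odd, count = (-25)+1 = -24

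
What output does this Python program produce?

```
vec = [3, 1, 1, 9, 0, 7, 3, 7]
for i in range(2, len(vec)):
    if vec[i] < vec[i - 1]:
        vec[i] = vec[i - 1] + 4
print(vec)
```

i=2: 1>=1, unchanged → [3, 1, 1, 9, 0, 7, 3, 7]
i=3: 9>=1, unchanged → [3, 1, 1, 9, 0, 7, 3, 7]
i=4: 0<9, vec[4] = 9+4 = 13 → [3, 1, 1, 9, 13, 7, 3, 7]
i=5: 7<13, vec[5] = 13+4 = 17 → [3, 1, 1, 9, 13, 17, 3, 7]
i=6: 3<17, vec[6] = 17+4 = 21 → [3, 1, 1, 9, 13, 17, 21, 7]
i=7: 7<21, vec[7] = 21+4 = 25 → [3, 1, 1, 9, 13, 17, 21, 25]

[3, 1, 1, 9, 13, 17, 21, 25]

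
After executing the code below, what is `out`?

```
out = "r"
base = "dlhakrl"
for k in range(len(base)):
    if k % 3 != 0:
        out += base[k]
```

k=0: skip
k=1: add 'l' → 'rl'
k=2: add 'h' → 'rlh'
k=3: skip
k=4: add 'k' → 'rlhk'
k=5: add 'r' → 'rlhkr'
k=6: skip

'rlhkr'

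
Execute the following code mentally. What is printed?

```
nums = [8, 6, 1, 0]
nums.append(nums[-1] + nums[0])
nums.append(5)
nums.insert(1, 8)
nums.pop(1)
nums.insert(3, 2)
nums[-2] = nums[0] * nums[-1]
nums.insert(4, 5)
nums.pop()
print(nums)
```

append nums[-1]+nums[0] = 0+8 = 8 → [8, 6, 1, 0, 8]
append 5 → [8, 6, 1, 0, 8, 5]
insert 8 at 1 → [8, 8, 6, 1, 0, 8, 5]
pop(1) removes 8 → [8, 6, 1, 0, 8, 5]
insert 2 at 3 → [8, 6, 1, 2, 0, 8, 5]
nums[-2] = nums[0]*nums[-1] = 8*5 = 40 → [8, 6, 1, 2, 0, 40, 5]
insert 5 at 4 → [8, 6, 1, 2, 5, 0, 40, 5]
pop() removes 5 → [8, 6, 1, 2, 5, 0, 40]

[8, 6, 1, 2, 5, 0, 40]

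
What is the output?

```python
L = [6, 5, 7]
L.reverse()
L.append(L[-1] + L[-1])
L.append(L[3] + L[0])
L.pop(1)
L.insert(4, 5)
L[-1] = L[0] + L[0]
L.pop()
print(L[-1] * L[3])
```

361

reverse → [7, 5, 6]
append L[-1]+L[-1] = 6+6 = 12 → [7, 5, 6, 12]
append L[3]+L[0] = 12+7 = 19 → [7, 5, 6, 12, 19]
pop(1) removes 5 → [7, 6, 12, 19]
insert 5 at 4 → [7, 6, 12, 19, 5]
L[-1] = L[0]+L[0] = 7+7 = 14 → [7, 6, 12, 19, 14]
pop() removes 14 → [7, 6, 12, 19]
L[-1]*L[3] = 19*19 = 361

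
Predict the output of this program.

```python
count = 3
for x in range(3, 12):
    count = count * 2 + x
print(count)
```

3571

x=3: count = 3*2+3 = 9
x=4: count = 9*2+4 = 22
x=5: count = 22*2+5 = 49
x=6: count = 49*2+6 = 104
x=7: count = 104*2+7 = 215
x=8: count = 215*2+8 = 438
x=9: count = 438*2+9 = 885
x=10: count = 885*2+10 = 1780
x=11: count = 1780*2+11 = 3571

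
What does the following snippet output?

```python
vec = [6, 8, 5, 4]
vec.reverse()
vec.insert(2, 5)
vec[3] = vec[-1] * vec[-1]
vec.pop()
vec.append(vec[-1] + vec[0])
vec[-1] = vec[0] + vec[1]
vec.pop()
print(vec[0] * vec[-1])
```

144

reverse → [4, 5, 8, 6]
insert 5 at 2 → [4, 5, 5, 8, 6]
vec[3] = vec[-1]*vec[-1] = 6*6 = 36 → [4, 5, 5, 36, 6]
pop() removes 6 → [4, 5, 5, 36]
append vec[-1]+vec[0] = 36+4 = 40 → [4, 5, 5, 36, 40]
vec[-1] = vec[0]+vec[1] = 4+5 = 9 → [4, 5, 5, 36, 9]
pop() removes 9 → [4, 5, 5, 36]
vec[0]*vec[-1] = 4*36 = 144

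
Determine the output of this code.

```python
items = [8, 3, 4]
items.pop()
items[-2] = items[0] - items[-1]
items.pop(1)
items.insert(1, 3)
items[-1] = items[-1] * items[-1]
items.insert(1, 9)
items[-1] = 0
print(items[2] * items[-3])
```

pop() removes 4 → [8, 3]
items[-2] = items[0]-items[-1] = 8-3 = 5 → [5, 3]
pop(1) removes 3 → [5]
insert 3 at 1 → [5, 3]
items[-1] = items[-1]*items[-1] = 3*3 = 9 → [5, 9]
insert 9 at 1 → [5, 9, 9]
items[-1] = 0 → [5, 9, 0]
items[2]*items[-3] = 0*5 = 0

0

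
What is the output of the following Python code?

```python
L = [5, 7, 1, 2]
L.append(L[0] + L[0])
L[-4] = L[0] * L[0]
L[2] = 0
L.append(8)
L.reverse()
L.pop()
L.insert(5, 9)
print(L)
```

append L[0]+L[0] = 5+5 = 10 → [5, 7, 1, 2, 10]
L[-4] = L[0]*L[0] = 5*5 = 25 → [5, 25, 1, 2, 10]
L[2] = 0 → [5, 25, 0, 2, 10]
append 8 → [5, 25, 0, 2, 10, 8]
reverse → [8, 10, 2, 0, 25, 5]
pop() removes 5 → [8, 10, 2, 0, 25]
insert 9 at 5 → [8, 10, 2, 0, 25, 9]

[8, 10, 2, 0, 25, 9]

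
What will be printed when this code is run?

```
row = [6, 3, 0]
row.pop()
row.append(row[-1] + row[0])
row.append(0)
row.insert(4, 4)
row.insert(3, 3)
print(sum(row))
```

25

pop() removes 0 → [6, 3]
append row[-1]+row[0] = 3+6 = 9 → [6, 3, 9]
append 0 → [6, 3, 9, 0]
insert 4 at 4 → [6, 3, 9, 0, 4]
insert 3 at 3 → [6, 3, 9, 3, 0, 4]
sum = 25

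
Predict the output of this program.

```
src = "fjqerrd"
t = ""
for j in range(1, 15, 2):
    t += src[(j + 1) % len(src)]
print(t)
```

j=1: add src[2]='q' → 'q'
j=3: add src[4]='r' → 'qr'
j=5: add src[6]='d' → 'qrd'
j=7: add src[1]='j' → 'qrdj'
j=9: add src[3]='e' → 'qrdje'
j=11: add src[5]='r' → 'qrdjer'
j=13: add src[0]='f' → 'qrdjerf'

qrdjerf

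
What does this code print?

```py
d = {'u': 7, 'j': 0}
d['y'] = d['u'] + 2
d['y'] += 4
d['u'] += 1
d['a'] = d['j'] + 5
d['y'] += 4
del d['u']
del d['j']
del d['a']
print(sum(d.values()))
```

17

d['y'] = d['u']+2 = 9 → {'u': 7, 'j': 0, 'y': 9}
d['y'] = 9+4 = 13 → {'u': 7, 'j': 0, 'y': 13}
d['u'] = 7+1 = 8 → {'u': 8, 'j': 0, 'y': 13}
d['a'] = d['j']+5 = 5 → {'u': 8, 'j': 0, 'y': 13, 'a': 5}
d['y'] = 13+4 = 17 → {'u': 8, 'j': 0, 'y': 17, 'a': 5}
del 'u' → {'j': 0, 'y': 17, 'a': 5}
del 'j' → {'y': 17, 'a': 5}
del 'a' → {'y': 17}
sum of values = 17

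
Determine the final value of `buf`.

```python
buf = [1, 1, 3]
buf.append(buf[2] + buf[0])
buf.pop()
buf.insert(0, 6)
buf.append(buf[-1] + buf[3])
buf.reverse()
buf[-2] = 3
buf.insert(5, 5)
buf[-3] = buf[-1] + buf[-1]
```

append buf[2]+buf[0] = 3+1 = 4 → [1, 1, 3, 4]
pop() removes 4 → [1, 1, 3]
insert 6 at 0 → [6, 1, 1, 3]
append buf[-1]+buf[3] = 3+3 = 6 → [6, 1, 1, 3, 6]
reverse → [6, 3, 1, 1, 6]
buf[-2] = 3 → [6, 3, 1, 3, 6]
insert 5 at 5 → [6, 3, 1, 3, 6, 5]
buf[-3] = buf[-1]+buf[-1] = 5+5 = 10 → [6, 3, 1, 10, 6, 5]

[6, 3, 1, 10, 6, 5]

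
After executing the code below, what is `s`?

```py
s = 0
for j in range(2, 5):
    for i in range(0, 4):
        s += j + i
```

j=2,i=0: s = 0+2 = 2
j=2,i=1: s = 2+3 = 5
j=2,i=2: s = 5+4 = 9
j=2,i=3: s = 9+5 = 14
j=3,i=0: s = 14+3 = 17
j=3,i=1: s = 17+4 = 21
j=3,i=2: s = 21+5 = 26
j=3,i=3: s = 26+6 = 32
j=4,i=0: s = 32+4 = 36
j=4,i=1: s = 36+5 = 41
j=4,i=2: s = 41+6 = 47
j=4,i=3: s = 47+7 = 54

54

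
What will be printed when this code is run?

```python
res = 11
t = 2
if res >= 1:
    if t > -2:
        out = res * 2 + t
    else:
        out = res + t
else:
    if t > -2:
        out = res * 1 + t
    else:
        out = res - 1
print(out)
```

24

res=11, t=2
res >= 1 is True; t > -2 is True
→ out = res * 2 + t = 24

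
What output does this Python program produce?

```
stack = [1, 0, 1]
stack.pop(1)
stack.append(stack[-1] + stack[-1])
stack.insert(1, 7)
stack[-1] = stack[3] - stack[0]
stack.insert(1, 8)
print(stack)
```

pop(1) removes 0 → [1, 1]
append stack[-1]+stack[-1] = 1+1 = 2 → [1, 1, 2]
insert 7 at 1 → [1, 7, 1, 2]
stack[-1] = stack[3]-stack[0] = 2-1 = 1 → [1, 7, 1, 1]
insert 8 at 1 → [1, 8, 7, 1, 1]

[1, 8, 7, 1, 1]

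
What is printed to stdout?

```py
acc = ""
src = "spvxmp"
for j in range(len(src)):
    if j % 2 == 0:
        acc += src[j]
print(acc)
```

svm

j=0: add 's' → 's'
j=1: skip
j=2: add 'v' → 'sv'
j=3: skip
j=4: add 'm' → 'svm'
j=5: skip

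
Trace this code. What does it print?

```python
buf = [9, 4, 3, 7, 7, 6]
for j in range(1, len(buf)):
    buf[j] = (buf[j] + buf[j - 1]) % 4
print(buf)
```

[9, 1, 0, 3, 2, 0]

j=1: buf[1] = (4+9)%4 = 1 → [9, 1, 3, 7, 7, 6]
j=2: buf[2] = (3+1)%4 = 0 → [9, 1, 0, 7, 7, 6]
j=3: buf[3] = (7+0)%4 = 3 → [9, 1, 0, 3, 7, 6]
j=4: buf[4] = (7+3)%4 = 2 → [9, 1, 0, 3, 2, 6]
j=5: buf[5] = (6+2)%4 = 0 → [9, 1, 0, 3, 2, 0]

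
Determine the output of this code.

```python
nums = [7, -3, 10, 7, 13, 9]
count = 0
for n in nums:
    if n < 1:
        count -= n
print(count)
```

n=7: not <1
n=-3: <1, count = 0-(-3) = 3
n=10: not <1
n=7: not <1
n=13: not <1
n=9: not <1

3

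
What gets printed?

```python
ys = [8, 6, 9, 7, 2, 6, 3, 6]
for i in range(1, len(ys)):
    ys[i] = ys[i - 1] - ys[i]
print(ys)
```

i=1: ys[1] = 8-6 = 2 → [8, 2, 9, 7, 2, 6, 3, 6]
i=2: ys[2] = 2-9 = -7 → [8, 2, -7, 7, 2, 6, 3, 6]
i=3: ys[3] = (-7)-7 = -14 → [8, 2, -7, -14, 2, 6, 3, 6]
i=4: ys[4] = (-14)-2 = -16 → [8, 2, -7, -14, -16, 6, 3, 6]
i=5: ys[5] = (-16)-6 = -22 → [8, 2, -7, -14, -16, -22, 3, 6]
i=6: ys[6] = (-22)-3 = -25 → [8, 2, -7, -14, -16, -22, -25, 6]
i=7: ys[7] = (-25)-6 = -31 → [8, 2, -7, -14, -16, -22, -25, -31]

[8, 2, -7, -14, -16, -22, -25, -31]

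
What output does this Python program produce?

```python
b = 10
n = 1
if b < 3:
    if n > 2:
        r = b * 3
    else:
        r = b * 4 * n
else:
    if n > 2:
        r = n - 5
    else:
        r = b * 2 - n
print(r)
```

19

b=10, n=1
b < 3 is False; n > 2 is False
→ r = b * 2 - n = 19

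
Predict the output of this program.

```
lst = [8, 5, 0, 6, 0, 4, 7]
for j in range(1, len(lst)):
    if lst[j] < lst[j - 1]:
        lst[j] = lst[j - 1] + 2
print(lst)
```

[8, 10, 12, 14, 16, 18, 20]

j=1: 5<8, lst[1] = 8+2 = 10 → [8, 10, 0, 6, 0, 4, 7]
j=2: 0<10, lst[2] = 10+2 = 12 → [8, 10, 12, 6, 0, 4, 7]
j=3: 6<12, lst[3] = 12+2 = 14 → [8, 10, 12, 14, 0, 4, 7]
j=4: 0<14, lst[4] = 14+2 = 16 → [8, 10, 12, 14, 16, 4, 7]
j=5: 4<16, lst[5] = 16+2 = 18 → [8, 10, 12, 14, 16, 18, 7]
j=6: 7<18, lst[6] = 18+2 = 20 → [8, 10, 12, 14, 16, 18, 20]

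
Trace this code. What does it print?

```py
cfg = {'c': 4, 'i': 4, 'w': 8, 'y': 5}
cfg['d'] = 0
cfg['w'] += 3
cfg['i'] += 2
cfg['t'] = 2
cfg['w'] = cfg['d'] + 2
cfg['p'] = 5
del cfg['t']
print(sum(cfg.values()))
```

22

cfg['d'] = 0 → {'c': 4, 'i': 4, 'w': 8, 'y': 5, 'd': 0}
cfg['w'] = 8+3 = 11 → {'c': 4, 'i': 4, 'w': 11, 'y': 5, 'd': 0}
cfg['i'] = 4+2 = 6 → {'c': 4, 'i': 6, 'w': 11, 'y': 5, 'd': 0}
cfg['t'] = 2 → {'c': 4, 'i': 6, 'w': 11, 'y': 5, 'd': 0, 't': 2}
cfg['w'] = cfg['d']+2 = 2 → {'c': 4, 'i': 6, 'w': 2, 'y': 5, 'd': 0, 't': 2}
cfg['p'] = 5 → {'c': 4, 'i': 6, 'w': 2, 'y': 5, 'd': 0, 't': 2, 'p': 5}
del 't' → {'c': 4, 'i': 6, 'w': 2, 'y': 5, 'd': 0, 'p': 5}
sum of values = 22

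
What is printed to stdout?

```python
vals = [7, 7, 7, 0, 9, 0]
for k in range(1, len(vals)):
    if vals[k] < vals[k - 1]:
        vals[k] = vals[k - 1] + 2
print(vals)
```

[7, 7, 7, 9, 9, 11]

k=1: 7>=7, unchanged → [7, 7, 7, 0, 9, 0]
k=2: 7>=7, unchanged → [7, 7, 7, 0, 9, 0]
k=3: 0<7, vals[3] = 7+2 = 9 → [7, 7, 7, 9, 9, 0]
k=4: 9>=9, unchanged → [7, 7, 7, 9, 9, 0]
k=5: 0<9, vals[5] = 9+2 = 11 → [7, 7, 7, 9, 9, 11]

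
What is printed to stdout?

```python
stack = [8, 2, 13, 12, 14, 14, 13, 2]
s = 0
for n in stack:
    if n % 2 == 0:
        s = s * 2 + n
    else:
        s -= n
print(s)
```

236

n=8: even, s = 0*2+8 = 8
n=2: even, s = 8*2+2 = 18
n=13: not even, s = 18-13 = 5
n=12: even, s = 5*2+12 = 22
n=14: even, s = 22*2+14 = 58
n=14: even, s = 58*2+14 = 130
n=13: not even, s = 130-13 = 117
n=2: even, s = 117*2+2 = 236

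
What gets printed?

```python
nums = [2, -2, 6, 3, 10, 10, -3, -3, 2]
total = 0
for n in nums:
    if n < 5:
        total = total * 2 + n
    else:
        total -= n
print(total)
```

n=2: <5, total = 0*2+2 = 2
n=-2: <5, total = 2*2+(-2) = 2
n=6: not <5, total = 2-6 = -4
n=3: <5, total = (-4)*2+3 = -5
n=10: not <5, total = (-5)-10 = -15
n=10: not <5, total = (-15)-10 = -25
n=-3: <5, total = (-25)*2+(-3) = -53
n=-3: <5, total = (-53)*2+(-3) = -109
n=2: <5, total = (-109)*2+2 = -216

-216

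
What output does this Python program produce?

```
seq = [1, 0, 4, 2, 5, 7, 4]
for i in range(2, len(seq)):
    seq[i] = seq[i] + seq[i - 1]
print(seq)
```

[1, 0, 4, 6, 11, 18, 22]

i=2: seq[2] = 4+0 = 4 → [1, 0, 4, 2, 5, 7, 4]
i=3: seq[3] = 2+4 = 6 → [1, 0, 4, 6, 5, 7, 4]
i=4: seq[4] = 5+6 = 11 → [1, 0, 4, 6, 11, 7, 4]
i=5: seq[5] = 7+11 = 18 → [1, 0, 4, 6, 11, 18, 4]
i=6: seq[6] = 4+18 = 22 → [1, 0, 4, 6, 11, 18, 22]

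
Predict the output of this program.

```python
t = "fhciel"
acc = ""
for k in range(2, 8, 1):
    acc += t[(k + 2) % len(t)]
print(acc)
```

elfhci

k=2: add t[4]='e' → 'e'
k=3: add t[5]='l' → 'el'
k=4: add t[0]='f' → 'elf'
k=5: add t[1]='h' → 'elfh'
k=6: add t[2]='c' → 'elfhc'
k=7: add t[3]='i' → 'elfhci'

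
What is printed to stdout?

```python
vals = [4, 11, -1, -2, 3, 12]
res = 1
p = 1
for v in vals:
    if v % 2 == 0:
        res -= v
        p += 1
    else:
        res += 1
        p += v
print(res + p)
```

7

v=4: even, res = 1-4 = -3; p=2
v=11: not even, res = (-3)+1 = -2; p=13
v=-1: not even, res = (-2)+1 = -1; p=12
v=-2: even, res = (-1)-(-2) = 1; p=13
v=3: not even, res = 1+1 = 2; p=16
v=12: even, res = 2-12 = -10; p=17
res+p = (-10)+17 = 7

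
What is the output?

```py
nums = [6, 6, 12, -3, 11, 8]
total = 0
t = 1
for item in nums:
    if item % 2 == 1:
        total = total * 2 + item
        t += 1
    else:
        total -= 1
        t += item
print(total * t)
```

-280

item=6: not odd, total = 0-1 = -1; t=7
item=6: not odd, total = (-1)-1 = -2; t=13
item=12: not odd, total = (-2)-1 = -3; t=25
item=-3: odd, total = (-3)*2+(-3) = -9; t=26
item=11: odd, total = (-9)*2+11 = -7; t=27
item=8: not odd, total = (-7)-1 = -8; t=35
total*t = (-8)*35 = -280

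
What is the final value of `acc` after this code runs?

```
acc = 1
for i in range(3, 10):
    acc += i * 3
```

i=3: acc = 1+3*3 = 10
i=4: acc = 10+4*3 = 22
i=5: acc = 22+5*3 = 37
i=6: acc = 37+6*3 = 55
i=7: acc = 55+7*3 = 76
i=8: acc = 76+8*3 = 100
i=9: acc = 100+9*3 = 127

127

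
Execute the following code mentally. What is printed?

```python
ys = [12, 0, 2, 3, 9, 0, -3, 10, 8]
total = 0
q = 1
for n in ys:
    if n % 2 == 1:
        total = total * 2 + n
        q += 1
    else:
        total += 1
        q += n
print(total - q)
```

19

n=12: not odd, total = 0+1 = 1; q=13
n=0: not odd, total = 1+1 = 2; q=13
n=2: not odd, total = 2+1 = 3; q=15
n=3: odd, total = 3*2+3 = 9; q=16
n=9: odd, total = 9*2+9 = 27; q=17
n=0: not odd, total = 27+1 = 28; q=17
n=-3: odd, total = 28*2+(-3) = 53; q=18
n=10: not odd, total = 53+1 = 54; q=28
n=8: not odd, total = 54+1 = 55; q=36
total-q = 55-36 = 19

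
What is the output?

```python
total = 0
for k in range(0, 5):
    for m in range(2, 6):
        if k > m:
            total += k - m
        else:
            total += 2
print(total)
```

38

k=0,m=2: not 0>2, total = 0+2 = 2
k=0,m=3: not 0>3, total = 2+2 = 4
k=0,m=4: not 0>4, total = 4+2 = 6
k=0,m=5: not 0>5, total = 6+2 = 8
k=1,m=2: not 1>2, total = 8+2 = 10
k=1,m=3: not 1>3, total = 10+2 = 12
k=1,m=4: not 1>4, total = 12+2 = 14
k=1,m=5: not 1>5, total = 14+2 = 16
k=2,m=2: not 2>2, total = 16+2 = 18
k=2,m=3: not 2>3, total = 18+2 = 20
k=2,m=4: not 2>4, total = 20+2 = 22
k=2,m=5: not 2>5, total = 22+2 = 24
k=3,m=2: 3>2, total = 24+1 = 25
k=3,m=3: not 3>3, total = 25+2 = 27
k=3,m=4: not 3>4, total = 27+2 = 29
k=3,m=5: not 3>5, total = 29+2 = 31
k=4,m=2: 4>2, total = 31+2 = 33
k=4,m=3: 4>3, total = 33+1 = 34
k=4,m=4: not 4>4, total = 34+2 = 36
k=4,m=5: not 4>5, total = 36+2 = 38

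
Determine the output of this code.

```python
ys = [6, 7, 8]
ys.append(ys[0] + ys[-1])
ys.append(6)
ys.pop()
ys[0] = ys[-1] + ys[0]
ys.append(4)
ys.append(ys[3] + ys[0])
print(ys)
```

[20, 7, 8, 14, 4, 34]

append ys[0]+ys[-1] = 6+8 = 14 → [6, 7, 8, 14]
append 6 → [6, 7, 8, 14, 6]
pop() removes 6 → [6, 7, 8, 14]
ys[0] = ys[-1]+ys[0] = 14+6 = 20 → [20, 7, 8, 14]
append 4 → [20, 7, 8, 14, 4]
append ys[3]+ys[0] = 14+20 = 34 → [20, 7, 8, 14, 4, 34]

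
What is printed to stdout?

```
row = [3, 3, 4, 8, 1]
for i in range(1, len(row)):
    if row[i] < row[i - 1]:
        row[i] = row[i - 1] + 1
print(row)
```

[3, 3, 4, 8, 9]

i=1: 3>=3, unchanged → [3, 3, 4, 8, 1]
i=2: 4>=3, unchanged → [3, 3, 4, 8, 1]
i=3: 8>=4, unchanged → [3, 3, 4, 8, 1]
i=4: 1<8, row[4] = 8+1 = 9 → [3, 3, 4, 8, 9]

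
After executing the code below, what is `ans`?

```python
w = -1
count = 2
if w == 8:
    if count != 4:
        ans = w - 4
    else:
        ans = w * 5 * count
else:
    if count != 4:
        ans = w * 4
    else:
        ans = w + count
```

-4

w=-1, count=2
w == 8 is False; count != 4 is True
→ ans = w * 4 = -4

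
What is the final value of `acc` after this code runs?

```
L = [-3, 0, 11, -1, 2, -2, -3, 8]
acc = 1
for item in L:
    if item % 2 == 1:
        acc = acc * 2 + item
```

item=-3: odd, acc = 1*2+(-3) = -1
item=0: not odd
item=11: odd, acc = (-1)*2+11 = 9
item=-1: odd, acc = 9*2+(-1) = 17
item=2: not odd
item=-2: not odd
item=-3: odd, acc = 17*2+(-3) = 31
item=8: not odd

31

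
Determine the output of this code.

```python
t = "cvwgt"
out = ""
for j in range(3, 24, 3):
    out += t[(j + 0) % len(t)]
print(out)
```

j=3: add t[3]='g' → 'g'
j=6: add t[1]='v' → 'gv'
j=9: add t[4]='t' → 'gvt'
j=12: add t[2]='w' → 'gvtw'
j=15: add t[0]='c' → 'gvtwc'
j=18: add t[3]='g' → 'gvtwcg'
j=21: add t[1]='v' → 'gvtwcgv'

gvtwcgv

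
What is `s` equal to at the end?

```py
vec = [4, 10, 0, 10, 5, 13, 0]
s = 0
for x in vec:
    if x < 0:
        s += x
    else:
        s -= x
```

-42

x=4: not <0, s = 0-4 = -4
x=10: not <0, s = (-4)-10 = -14
x=0: not <0, s = (-14)-0 = -14
x=10: not <0, s = (-14)-10 = -24
x=5: not <0, s = (-24)-5 = -29
x=13: not <0, s = (-29)-13 = -42
x=0: not <0, s = (-42)-0 = -42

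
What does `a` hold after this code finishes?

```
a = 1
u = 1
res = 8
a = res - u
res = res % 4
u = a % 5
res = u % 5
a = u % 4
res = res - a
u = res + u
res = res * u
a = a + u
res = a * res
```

4

a = 8-1 = 7
res = 8%4 = 0
u = 7%5 = 2
res = 2%5 = 2
a = 2%4 = 2
res = 2-2 = 0
u = 0+2 = 2
res = 0*2 = 0
a = 2+2 = 4
res = 4*0 = 0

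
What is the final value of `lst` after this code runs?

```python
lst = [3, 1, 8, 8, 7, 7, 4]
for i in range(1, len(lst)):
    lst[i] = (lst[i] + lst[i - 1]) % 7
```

i=1: lst[1] = (1+3)%7 = 4 → [3, 4, 8, 8, 7, 7, 4]
i=2: lst[2] = (8+4)%7 = 5 → [3, 4, 5, 8, 7, 7, 4]
i=3: lst[3] = (8+5)%7 = 6 → [3, 4, 5, 6, 7, 7, 4]
i=4: lst[4] = (7+6)%7 = 6 → [3, 4, 5, 6, 6, 7, 4]
i=5: lst[5] = (7+6)%7 = 6 → [3, 4, 5, 6, 6, 6, 4]
i=6: lst[6] = (4+6)%7 = 3 → [3, 4, 5, 6, 6, 6, 3]

[3, 4, 5, 6, 6, 6, 3]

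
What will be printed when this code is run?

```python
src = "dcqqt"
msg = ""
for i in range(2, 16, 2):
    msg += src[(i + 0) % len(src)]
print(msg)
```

i=2: add src[2]='q' → 'q'
i=4: add src[4]='t' → 'qt'
i=6: add src[1]='c' → 'qtc'
i=8: add src[3]='q' → 'qtcq'
i=10: add src[0]='d' → 'qtcqd'
i=12: add src[2]='q' → 'qtcqdq'
i=14: add src[4]='t' → 'qtcqdqt'

qtcqdqt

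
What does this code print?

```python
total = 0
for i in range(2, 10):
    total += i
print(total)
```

i=2: total = 0+2 = 2
i=3: total = 2+3 = 5
i=4: total = 5+4 = 9
i=5: total = 9+5 = 14
i=6: total = 14+6 = 20
i=7: total = 20+7 = 27
i=8: total = 27+8 = 35
i=9: total = 35+9 = 44

44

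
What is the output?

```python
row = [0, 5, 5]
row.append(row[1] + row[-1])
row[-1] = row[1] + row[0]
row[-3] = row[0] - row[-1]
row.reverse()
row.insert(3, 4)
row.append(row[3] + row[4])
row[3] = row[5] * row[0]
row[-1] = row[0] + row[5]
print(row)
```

[5, 5, -5, 20, 0, 9]

append row[1]+row[-1] = 5+5 = 10 → [0, 5, 5, 10]
row[-1] = row[1]+row[0] = 5+0 = 5 → [0, 5, 5, 5]
row[-3] = row[0]-row[-1] = 0-5 = -5 → [0, -5, 5, 5]
reverse → [5, 5, -5, 0]
insert 4 at 3 → [5, 5, -5, 4, 0]
append row[3]+row[4] = 4+0 = 4 → [5, 5, -5, 4, 0, 4]
row[3] = row[5]*row[0] = 4*5 = 20 → [5, 5, -5, 20, 0, 4]
row[-1] = row[0]+row[5] = 5+4 = 9 → [5, 5, -5, 20, 0, 9]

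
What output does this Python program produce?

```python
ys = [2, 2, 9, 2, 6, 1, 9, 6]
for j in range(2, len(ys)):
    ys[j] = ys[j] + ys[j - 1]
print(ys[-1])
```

35

j=2: ys[2] = 9+2 = 11 → [2, 2, 11, 2, 6, 1, 9, 6]
j=3: ys[3] = 2+11 = 13 → [2, 2, 11, 13, 6, 1, 9, 6]
j=4: ys[4] = 6+13 = 19 → [2, 2, 11, 13, 19, 1, 9, 6]
j=5: ys[5] = 1+19 = 20 → [2, 2, 11, 13, 19, 20, 9, 6]
j=6: ys[6] = 9+20 = 29 → [2, 2, 11, 13, 19, 20, 29, 6]
j=7: ys[7] = 6+29 = 35 → [2, 2, 11, 13, 19, 20, 29, 35]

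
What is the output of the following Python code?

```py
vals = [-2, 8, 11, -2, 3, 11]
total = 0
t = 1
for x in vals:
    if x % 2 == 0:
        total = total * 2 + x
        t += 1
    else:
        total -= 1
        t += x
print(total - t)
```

x=-2: even, total = 0*2+(-2) = -2; t=2
x=8: even, total = (-2)*2+8 = 4; t=3
x=11: not even, total = 4-1 = 3; t=14
x=-2: even, total = 3*2+(-2) = 4; t=15
x=3: not even, total = 4-1 = 3; t=18
x=11: not even, total = 3-1 = 2; t=29
total-t = 2-29 = -27

-27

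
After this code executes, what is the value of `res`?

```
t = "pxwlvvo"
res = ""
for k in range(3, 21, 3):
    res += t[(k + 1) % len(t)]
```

k=3: add t[4]='v' → 'v'
k=6: add t[0]='p' → 'vp'
k=9: add t[3]='l' → 'vpl'
k=12: add t[6]='o' → 'vplo'
k=15: add t[2]='w' → 'vplow'
k=18: add t[5]='v' → 'vplowv'

'vplowv'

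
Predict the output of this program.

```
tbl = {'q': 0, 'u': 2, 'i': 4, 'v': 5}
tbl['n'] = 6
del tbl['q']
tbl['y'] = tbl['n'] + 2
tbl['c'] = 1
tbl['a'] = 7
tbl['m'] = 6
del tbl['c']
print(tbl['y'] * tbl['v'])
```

tbl['n'] = 6 → {'q': 0, 'u': 2, 'i': 4, 'v': 5, 'n': 6}
del 'q' → {'u': 2, 'i': 4, 'v': 5, 'n': 6}
tbl['y'] = tbl['n']+2 = 8 → {'u': 2, 'i': 4, 'v': 5, 'n': 6, 'y': 8}
tbl['c'] = 1 → {'u': 2, 'i': 4, 'v': 5, 'n': 6, 'y': 8, 'c': 1}
tbl['a'] = 7 → {'u': 2, 'i': 4, 'v': 5, 'n': 6, 'y': 8, 'c': 1, 'a': 7}
tbl['m'] = 6 → {'u': 2, 'i': 4, 'v': 5, 'n': 6, 'y': 8, 'c': 1, 'a': 7, 'm': 6}
del 'c' → {'u': 2, 'i': 4, 'v': 5, 'n': 6, 'y': 8, 'a': 7, 'm': 6}
tbl['y']*tbl['v'] = 8*5 = 40

40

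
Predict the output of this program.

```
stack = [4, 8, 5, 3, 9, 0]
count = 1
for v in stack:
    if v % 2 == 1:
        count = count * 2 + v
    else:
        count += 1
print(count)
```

60

v=4: not odd, count = 1+1 = 2
v=8: not odd, count = 2+1 = 3
v=5: odd, count = 3*2+5 = 11
v=3: odd, count = 11*2+3 = 25
v=9: odd, count = 25*2+9 = 59
v=0: not odd, count = 59+1 = 60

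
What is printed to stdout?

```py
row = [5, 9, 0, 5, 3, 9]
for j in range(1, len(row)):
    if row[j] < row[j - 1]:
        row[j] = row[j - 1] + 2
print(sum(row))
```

70

j=1: 9>=5, unchanged → [5, 9, 0, 5, 3, 9]
j=2: 0<9, row[2] = 9+2 = 11 → [5, 9, 11, 5, 3, 9]
j=3: 5<11, row[3] = 11+2 = 13 → [5, 9, 11, 13, 3, 9]
j=4: 3<13, row[4] = 13+2 = 15 → [5, 9, 11, 13, 15, 9]
j=5: 9<15, row[5] = 15+2 = 17 → [5, 9, 11, 13, 15, 17]
sum = 70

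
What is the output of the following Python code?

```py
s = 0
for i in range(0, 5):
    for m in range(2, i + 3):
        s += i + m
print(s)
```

i=0,m=2: s = 0+2 = 2
i=1,m=2: s = 2+3 = 5
i=1,m=3: s = 5+4 = 9
i=2,m=2: s = 9+4 = 13
i=2,m=3: s = 13+5 = 18
i=2,m=4: s = 18+6 = 24
i=3,m=2: s = 24+5 = 29
i=3,m=3: s = 29+6 = 35
i=3,m=4: s = 35+7 = 42
i=3,m=5: s = 42+8 = 50
i=4,m=2: s = 50+6 = 56
i=4,m=3: s = 56+7 = 63
i=4,m=4: s = 63+8 = 71
i=4,m=5: s = 71+9 = 80
i=4,m=6: s = 80+10 = 90

90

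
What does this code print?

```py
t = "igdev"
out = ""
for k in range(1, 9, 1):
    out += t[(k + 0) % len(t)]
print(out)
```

gdevigde

k=1: add t[1]='g' → 'g'
k=2: add t[2]='d' → 'gd'
k=3: add t[3]='e' → 'gde'
k=4: add t[4]='v' → 'gdev'
k=5: add t[0]='i' → 'gdevi'
k=6: add t[1]='g' → 'gdevig'
k=7: add t[2]='d' → 'gdevigd'
k=8: add t[3]='e' → 'gdevigde'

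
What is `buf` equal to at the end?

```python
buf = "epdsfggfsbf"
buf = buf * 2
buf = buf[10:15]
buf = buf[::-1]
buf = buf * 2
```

repeat ×2 → 'epdsfggfsbfepdsfggfsbf'
slice [10:15] → 'fepds'
reverse → 'sdpef'
repeat ×2 → 'sdpefsdpef'

'sdpefsdpef'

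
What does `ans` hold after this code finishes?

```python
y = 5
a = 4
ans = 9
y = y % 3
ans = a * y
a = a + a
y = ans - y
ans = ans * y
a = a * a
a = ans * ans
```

y = 5%3 = 2
ans = 4*2 = 8
a = 4+4 = 8
y = 8-2 = 6
ans = 8*6 = 48
a = 8*8 = 64
a = 48*48 = 2304

48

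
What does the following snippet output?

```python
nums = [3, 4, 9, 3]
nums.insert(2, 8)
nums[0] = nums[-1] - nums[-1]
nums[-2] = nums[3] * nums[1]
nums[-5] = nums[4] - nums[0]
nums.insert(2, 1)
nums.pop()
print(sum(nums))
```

52

insert 8 at 2 → [3, 4, 8, 9, 3]
nums[0] = nums[-1]-nums[-1] = 3-3 = 0 → [0, 4, 8, 9, 3]
nums[-2] = nums[3]*nums[1] = 9*4 = 36 → [0, 4, 8, 36, 3]
nums[-5] = nums[4]-nums[0] = 3-0 = 3 → [3, 4, 8, 36, 3]
insert 1 at 2 → [3, 4, 1, 8, 36, 3]
pop() removes 3 → [3, 4, 1, 8, 36]
sum = 52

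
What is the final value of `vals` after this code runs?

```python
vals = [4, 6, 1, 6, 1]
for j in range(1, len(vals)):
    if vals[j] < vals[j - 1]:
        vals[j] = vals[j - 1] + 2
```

j=1: 6>=4, unchanged → [4, 6, 1, 6, 1]
j=2: 1<6, vals[2] = 6+2 = 8 → [4, 6, 8, 6, 1]
j=3: 6<8, vals[3] = 8+2 = 10 → [4, 6, 8, 10, 1]
j=4: 1<10, vals[4] = 10+2 = 12 → [4, 6, 8, 10, 12]

[4, 6, 8, 10, 12]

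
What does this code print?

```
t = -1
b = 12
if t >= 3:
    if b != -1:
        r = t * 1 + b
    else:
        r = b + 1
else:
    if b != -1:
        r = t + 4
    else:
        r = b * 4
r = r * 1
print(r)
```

t=-1, b=12
t >= 3 is False; b != -1 is True
→ r = t + 4 = 3
r = 3*1 = 3

3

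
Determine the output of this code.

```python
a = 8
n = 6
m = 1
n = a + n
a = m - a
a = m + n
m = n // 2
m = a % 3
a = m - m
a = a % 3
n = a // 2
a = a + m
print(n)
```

0

n = 8+6 = 14
a = 1-8 = -7
a = 1+14 = 15
m = 14//2 = 7
m = 15%3 = 0
a = 0-0 = 0
a = 0%3 = 0
n = 0//2 = 0
a = 0+0 = 0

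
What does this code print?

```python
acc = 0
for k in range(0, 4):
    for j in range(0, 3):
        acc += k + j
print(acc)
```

k=0,j=0: acc = 0+0 = 0
k=0,j=1: acc = 0+1 = 1
k=0,j=2: acc = 1+2 = 3
k=1,j=0: acc = 3+1 = 4
k=1,j=1: acc = 4+2 = 6
k=1,j=2: acc = 6+3 = 9
k=2,j=0: acc = 9+2 = 11
k=2,j=1: acc = 11+3 = 14
k=2,j=2: acc = 14+4 = 18
k=3,j=0: acc = 18+3 = 21
k=3,j=1: acc = 21+4 = 25
k=3,j=2: acc = 25+5 = 30

30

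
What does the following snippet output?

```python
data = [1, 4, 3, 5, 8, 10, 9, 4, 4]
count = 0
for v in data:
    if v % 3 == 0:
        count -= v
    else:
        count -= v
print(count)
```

-48

v=1: not %3==0, count = 0-1 = -1
v=4: not %3==0, count = (-1)-4 = -5
v=3: %3==0, count = (-5)-3 = -8
v=5: not %3==0, count = (-8)-5 = -13
v=8: not %3==0, count = (-13)-8 = -21
v=10: not %3==0, count = (-21)-10 = -31
v=9: %3==0, count = (-31)-9 = -40
v=4: not %3==0, count = (-40)-4 = -44
v=4: not %3==0, count = (-44)-4 = -48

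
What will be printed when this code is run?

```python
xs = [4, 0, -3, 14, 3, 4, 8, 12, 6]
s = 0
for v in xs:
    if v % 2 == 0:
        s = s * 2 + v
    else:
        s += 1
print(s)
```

v=4: even, s = 0*2+4 = 4
v=0: even, s = 4*2+0 = 8
v=-3: not even, s = 8+1 = 9
v=14: even, s = 9*2+14 = 32
v=3: not even, s = 32+1 = 33
v=4: even, s = 33*2+4 = 70
v=8: even, s = 70*2+8 = 148
v=12: even, s = 148*2+12 = 308
v=6: even, s = 308*2+6 = 622

622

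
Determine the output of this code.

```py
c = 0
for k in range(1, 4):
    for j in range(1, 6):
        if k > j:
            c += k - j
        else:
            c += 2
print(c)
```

k=1,j=1: not 1>1, c = 0+2 = 2
k=1,j=2: not 1>2, c = 2+2 = 4
k=1,j=3: not 1>3, c = 4+2 = 6
k=1,j=4: not 1>4, c = 6+2 = 8
k=1,j=5: not 1>5, c = 8+2 = 10
k=2,j=1: 2>1, c = 10+1 = 11
k=2,j=2: not 2>2, c = 11+2 = 13
k=2,j=3: not 2>3, c = 13+2 = 15
k=2,j=4: not 2>4, c = 15+2 = 17
k=2,j=5: not 2>5, c = 17+2 = 19
k=3,j=1: 3>1, c = 19+2 = 21
k=3,j=2: 3>2, c = 21+1 = 22
k=3,j=3: not 3>3, c = 22+2 = 24
k=3,j=4: not 3>4, c = 24+2 = 26
k=3,j=5: not 3>5, c = 26+2 = 28

28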